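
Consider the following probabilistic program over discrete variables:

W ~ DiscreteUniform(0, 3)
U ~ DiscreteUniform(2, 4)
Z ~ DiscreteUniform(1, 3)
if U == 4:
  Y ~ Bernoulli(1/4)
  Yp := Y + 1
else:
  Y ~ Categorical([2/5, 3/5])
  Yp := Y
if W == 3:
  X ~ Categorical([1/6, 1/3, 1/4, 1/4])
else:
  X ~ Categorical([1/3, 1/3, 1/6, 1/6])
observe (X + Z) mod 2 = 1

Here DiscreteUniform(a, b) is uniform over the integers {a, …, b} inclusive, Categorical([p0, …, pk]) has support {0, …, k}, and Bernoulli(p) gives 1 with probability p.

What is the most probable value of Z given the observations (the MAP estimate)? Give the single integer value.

argmax_v P(Z = v | obs) = 2

Enumerate traces; 144 have nonzero weight after conditioning:
  (W=0, U=2, Z=1, Y=0, X=0) weight 1/270
  (W=0, U=2, Z=1, Y=0, X=2) weight 1/540
  (W=0, U=2, Z=1, Y=1, X=0) weight 1/180
  (W=0, U=2, Z=1, Y=1, X=2) weight 1/360
  (W=0, U=2, Z=2, Y=0, X=1) weight 1/270
  (W=0, U=2, Z=2, Y=0, X=3) weight 1/540
  (W=0, U=2, Z=2, Y=1, X=1) weight 1/180
  (W=0, U=2, Z=2, Y=1, X=3) weight 1/360
  (W=0, U=2, Z=3, Y=0, X=0) weight 1/270
  … 135 more
Group by Z:
  weight(Z=1) = 23/144
  weight(Z=2) = 25/144
  weight(Z=3) = 23/144
Total weight = 23/144 + 25/144 + 23/144 = 71/144
P(Z=1 | obs) = 23/144 / 71/144 = 23/71
P(Z=2 | obs) = 25/144 / 71/144 = 25/71
P(Z=3 | obs) = 23/144 / 71/144 = 23/71
argmax = 2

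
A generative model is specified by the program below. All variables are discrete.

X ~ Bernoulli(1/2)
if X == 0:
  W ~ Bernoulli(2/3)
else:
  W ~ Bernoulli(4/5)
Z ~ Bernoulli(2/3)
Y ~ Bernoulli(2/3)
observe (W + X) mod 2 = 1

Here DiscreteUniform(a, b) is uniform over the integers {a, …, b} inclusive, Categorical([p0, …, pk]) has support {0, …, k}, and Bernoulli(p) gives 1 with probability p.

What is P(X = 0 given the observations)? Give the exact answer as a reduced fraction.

Enumerate traces; 8 have nonzero weight after conditioning:
  (X=0, W=1, Z=0, Y=0) weight 1/27
  (X=0, W=1, Z=0, Y=1) weight 2/27
  (X=0, W=1, Z=1, Y=0) weight 2/27
  (X=0, W=1, Z=1, Y=1) weight 4/27
  (X=1, W=0, Z=0, Y=0) weight 1/90
  (X=1, W=0, Z=0, Y=1) weight 1/45
  (X=1, W=0, Z=1, Y=0) weight 1/45
  (X=1, W=0, Z=1, Y=1) weight 2/45
Group by X:
  weight(X=0) = 1/3
  weight(X=1) = 1/10
Total weight = 1/3 + 1/10 = 13/30
P(X=0 | obs) = 1/3 / 13/30 = 10/13
P(X=1 | obs) = 1/10 / 13/30 = 3/13

P(X = 0 | obs) = 10/13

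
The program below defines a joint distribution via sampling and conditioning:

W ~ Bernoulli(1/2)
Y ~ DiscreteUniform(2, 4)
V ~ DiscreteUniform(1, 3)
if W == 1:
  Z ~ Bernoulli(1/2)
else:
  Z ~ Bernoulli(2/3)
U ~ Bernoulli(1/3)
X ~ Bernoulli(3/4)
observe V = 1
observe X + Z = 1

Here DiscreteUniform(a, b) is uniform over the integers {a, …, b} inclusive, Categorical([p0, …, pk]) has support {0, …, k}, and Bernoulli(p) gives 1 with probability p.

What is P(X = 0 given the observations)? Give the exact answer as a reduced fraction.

Enumerate traces; 24 have nonzero weight after conditioning:
  (W=0, Y=2, V=1, Z=0, U=0, X=1) weight 1/108
  (W=0, Y=2, V=1, Z=0, U=1, X=1) weight 1/216
  (W=0, Y=2, V=1, Z=1, U=0, X=0) weight 1/162
  (W=0, Y=2, V=1, Z=1, U=1, X=0) weight 1/324
  (W=0, Y=3, V=1, Z=0, U=0, X=1) weight 1/108
  (W=0, Y=3, V=1, Z=0, U=1, X=1) weight 1/216
  (W=0, Y=3, V=1, Z=1, U=0, X=0) weight 1/162
  (W=0, Y=3, V=1, Z=1, U=1, X=0) weight 1/324
  … 16 more
Group by X:
  weight(X=0) = 7/144
  weight(X=1) = 5/48
Total weight = 7/144 + 5/48 = 11/72
P(X=0 | obs) = 7/144 / 11/72 = 7/22
P(X=1 | obs) = 5/48 / 11/72 = 15/22

P(X = 0 | obs) = 7/22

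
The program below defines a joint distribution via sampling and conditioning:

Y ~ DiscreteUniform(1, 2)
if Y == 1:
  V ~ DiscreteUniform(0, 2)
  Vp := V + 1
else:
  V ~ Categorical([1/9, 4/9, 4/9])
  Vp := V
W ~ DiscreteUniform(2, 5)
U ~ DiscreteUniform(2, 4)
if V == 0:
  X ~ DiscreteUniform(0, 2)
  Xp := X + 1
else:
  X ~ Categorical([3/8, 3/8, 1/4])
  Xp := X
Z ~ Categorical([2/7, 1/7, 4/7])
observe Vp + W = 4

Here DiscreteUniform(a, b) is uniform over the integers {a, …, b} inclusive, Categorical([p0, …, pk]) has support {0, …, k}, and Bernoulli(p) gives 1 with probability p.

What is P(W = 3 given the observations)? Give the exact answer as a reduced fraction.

Enumerate traces; 135 have nonzero weight after conditioning:
  (Y=1, V=0, W=3, U=2, X=0, Z=0) weight 1/756
  (Y=1, V=0, W=3, U=2, X=0, Z=1) weight 1/1512
  (Y=1, V=0, W=3, U=2, X=0, Z=2) weight 1/378
  (Y=1, V=0, W=3, U=2, X=1, Z=0) weight 1/756
  (Y=1, V=0, W=3, U=2, X=1, Z=1) weight 1/1512
  (Y=1, V=0, W=3, U=2, X=1, Z=2) weight 1/378
  (Y=1, V=0, W=3, U=2, X=2, Z=0) weight 1/756
  (Y=1, V=0, W=3, U=2, X=2, Z=1) weight 1/1512
  (Y=1, V=1, W=2, U=2, X=0, Z=0) weight 1/672
  (Y=2, V=0, W=4, U=2, X=0, Z=0) weight 1/2268
  … 125 more
Group by W:
  weight(W=2) = 7/72
  weight(W=3) = 7/72
  weight(W=4) = 1/72
Total weight = 7/72 + 7/72 + 1/72 = 5/24
P(W=2 | obs) = 7/72 / 5/24 = 7/15
P(W=3 | obs) = 7/72 / 5/24 = 7/15
P(W=4 | obs) = 1/72 / 5/24 = 1/15

P(W = 3 | obs) = 7/15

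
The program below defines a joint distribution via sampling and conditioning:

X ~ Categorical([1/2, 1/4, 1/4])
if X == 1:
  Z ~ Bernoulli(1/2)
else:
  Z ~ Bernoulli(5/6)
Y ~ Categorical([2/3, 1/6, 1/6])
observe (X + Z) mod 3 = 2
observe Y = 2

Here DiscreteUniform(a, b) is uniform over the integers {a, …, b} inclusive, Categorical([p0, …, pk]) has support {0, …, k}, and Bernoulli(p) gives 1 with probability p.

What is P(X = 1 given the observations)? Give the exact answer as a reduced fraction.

P(X = 1 | obs) = 3/4

Enumerate traces; 2 have nonzero weight after conditioning:
  (X=1, Z=1, Y=2) weight 1/48
  (X=2, Z=0, Y=2) weight 1/144
Group by X:
  weight(X=1) = 1/48
  weight(X=2) = 1/144
Total weight = 1/48 + 1/144 = 1/36
P(X=1 | obs) = 1/48 / 1/36 = 3/4
P(X=2 | obs) = 1/144 / 1/36 = 1/4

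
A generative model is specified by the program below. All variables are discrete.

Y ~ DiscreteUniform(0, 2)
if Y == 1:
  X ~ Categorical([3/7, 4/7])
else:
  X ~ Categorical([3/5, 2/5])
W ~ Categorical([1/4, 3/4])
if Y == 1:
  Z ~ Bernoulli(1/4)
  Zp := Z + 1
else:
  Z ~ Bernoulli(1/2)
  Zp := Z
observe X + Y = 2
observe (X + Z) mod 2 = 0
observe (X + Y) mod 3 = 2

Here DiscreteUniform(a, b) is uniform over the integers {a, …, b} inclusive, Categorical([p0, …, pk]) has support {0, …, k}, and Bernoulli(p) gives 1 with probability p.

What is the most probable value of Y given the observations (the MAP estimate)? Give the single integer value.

argmax_v P(Y = v | obs) = 2

Enumerate traces; 4 have nonzero weight after conditioning:
  (Y=1, X=1, W=0, Z=1) weight 1/84
  (Y=1, X=1, W=1, Z=1) weight 1/28
  (Y=2, X=0, W=0, Z=0) weight 1/40
  (Y=2, X=0, W=1, Z=0) weight 3/40
Group by Y:
  weight(Y=1) = 1/21
  weight(Y=2) = 1/10
Total weight = 1/21 + 1/10 = 31/210
P(Y=1 | obs) = 1/21 / 31/210 = 10/31
P(Y=2 | obs) = 1/10 / 31/210 = 21/31
argmax = 2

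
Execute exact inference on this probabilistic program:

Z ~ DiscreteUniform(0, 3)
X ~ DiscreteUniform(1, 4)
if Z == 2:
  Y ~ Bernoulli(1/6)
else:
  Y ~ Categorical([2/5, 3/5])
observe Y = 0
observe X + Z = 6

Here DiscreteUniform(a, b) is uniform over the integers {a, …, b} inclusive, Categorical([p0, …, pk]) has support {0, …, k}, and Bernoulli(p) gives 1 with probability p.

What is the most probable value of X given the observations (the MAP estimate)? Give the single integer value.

argmax_v P(X = v | obs) = 4

Enumerate traces; 2 have nonzero weight after conditioning:
  (Z=2, X=4, Y=0) weight 5/96
  (Z=3, X=3, Y=0) weight 1/40
Group by X:
  weight(X=3) = 1/40
  weight(X=4) = 5/96
Total weight = 1/40 + 5/96 = 37/480
P(X=3 | obs) = 1/40 / 37/480 = 12/37
P(X=4 | obs) = 5/96 / 37/480 = 25/37
argmax = 4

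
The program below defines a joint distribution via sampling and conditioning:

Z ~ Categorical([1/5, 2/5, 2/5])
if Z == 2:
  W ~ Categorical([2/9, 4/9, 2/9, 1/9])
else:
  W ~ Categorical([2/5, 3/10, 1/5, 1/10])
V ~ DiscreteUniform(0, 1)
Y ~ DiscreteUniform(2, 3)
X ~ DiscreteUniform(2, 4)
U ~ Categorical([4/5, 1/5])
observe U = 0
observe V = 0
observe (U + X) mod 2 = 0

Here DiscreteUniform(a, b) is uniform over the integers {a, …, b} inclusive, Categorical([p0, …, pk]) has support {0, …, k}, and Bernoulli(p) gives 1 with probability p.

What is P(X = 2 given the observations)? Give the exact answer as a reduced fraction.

P(X = 2 | obs) = 1/2

Enumerate traces; 48 have nonzero weight after conditioning:
  (Z=0, W=0, V=0, Y=2, X=2, U=0) weight 2/375
  (Z=0, W=0, V=0, Y=2, X=4, U=0) weight 2/375
  (Z=0, W=0, V=0, Y=3, X=2, U=0) weight 2/375
  (Z=0, W=0, V=0, Y=3, X=4, U=0) weight 2/375
  (Z=0, W=1, V=0, Y=2, X=2, U=0) weight 1/250
  (Z=0, W=1, V=0, Y=2, X=4, U=0) weight 1/250
  (Z=0, W=1, V=0, Y=3, X=2, U=0) weight 1/250
  (Z=0, W=1, V=0, Y=3, X=4, U=0) weight 1/250
  … 40 more
Group by X:
  weight(X=2) = 2/15
  weight(X=4) = 2/15
Total weight = 2/15 + 2/15 = 4/15
P(X=2 | obs) = 2/15 / 4/15 = 1/2
P(X=4 | obs) = 2/15 / 4/15 = 1/2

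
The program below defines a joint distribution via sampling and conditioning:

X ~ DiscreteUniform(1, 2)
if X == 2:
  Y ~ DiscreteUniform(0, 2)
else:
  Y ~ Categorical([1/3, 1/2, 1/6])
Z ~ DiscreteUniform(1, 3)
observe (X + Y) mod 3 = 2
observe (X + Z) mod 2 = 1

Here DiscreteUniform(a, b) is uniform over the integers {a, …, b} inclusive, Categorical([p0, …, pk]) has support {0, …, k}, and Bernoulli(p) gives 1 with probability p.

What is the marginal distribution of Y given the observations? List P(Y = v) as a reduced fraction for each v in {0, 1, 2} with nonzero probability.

Enumerate traces; 3 have nonzero weight after conditioning:
  (X=1, Y=1, Z=2) weight 1/12
  (X=2, Y=0, Z=1) weight 1/18
  (X=2, Y=0, Z=3) weight 1/18
Group by Y:
  weight(Y=0) = 1/9
  weight(Y=1) = 1/12
Total weight = 1/9 + 1/12 = 7/36
P(Y=0 | obs) = 1/9 / 7/36 = 4/7
P(Y=1 | obs) = 1/12 / 7/36 = 3/7

P(Y=0) = 4/7, P(Y=1) = 3/7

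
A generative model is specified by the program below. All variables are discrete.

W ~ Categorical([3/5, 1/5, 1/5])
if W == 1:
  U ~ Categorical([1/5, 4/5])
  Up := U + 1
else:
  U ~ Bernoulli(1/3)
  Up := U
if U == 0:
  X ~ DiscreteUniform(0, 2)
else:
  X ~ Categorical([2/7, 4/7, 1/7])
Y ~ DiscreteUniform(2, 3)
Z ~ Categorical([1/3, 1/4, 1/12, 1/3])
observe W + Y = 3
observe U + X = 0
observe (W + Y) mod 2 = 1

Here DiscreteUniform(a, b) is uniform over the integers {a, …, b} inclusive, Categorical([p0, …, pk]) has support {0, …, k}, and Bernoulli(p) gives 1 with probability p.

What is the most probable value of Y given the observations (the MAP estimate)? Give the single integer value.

argmax_v P(Y = v | obs) = 3

Enumerate traces; 8 have nonzero weight after conditioning:
  (W=0, U=0, X=0, Y=3, Z=0) weight 1/45
  (W=0, U=0, X=0, Y=3, Z=1) weight 1/60
  (W=0, U=0, X=0, Y=3, Z=2) weight 1/180
  (W=0, U=0, X=0, Y=3, Z=3) weight 1/45
  (W=1, U=0, X=0, Y=2, Z=0) weight 1/450
  (W=1, U=0, X=0, Y=2, Z=1) weight 1/600
  (W=1, U=0, X=0, Y=2, Z=2) weight 1/1800
  (W=1, U=0, X=0, Y=2, Z=3) weight 1/450
Group by Y:
  weight(Y=2) = 1/150
  weight(Y=3) = 1/15
Total weight = 1/150 + 1/15 = 11/150
P(Y=2 | obs) = 1/150 / 11/150 = 1/11
P(Y=3 | obs) = 1/15 / 11/150 = 10/11
argmax = 3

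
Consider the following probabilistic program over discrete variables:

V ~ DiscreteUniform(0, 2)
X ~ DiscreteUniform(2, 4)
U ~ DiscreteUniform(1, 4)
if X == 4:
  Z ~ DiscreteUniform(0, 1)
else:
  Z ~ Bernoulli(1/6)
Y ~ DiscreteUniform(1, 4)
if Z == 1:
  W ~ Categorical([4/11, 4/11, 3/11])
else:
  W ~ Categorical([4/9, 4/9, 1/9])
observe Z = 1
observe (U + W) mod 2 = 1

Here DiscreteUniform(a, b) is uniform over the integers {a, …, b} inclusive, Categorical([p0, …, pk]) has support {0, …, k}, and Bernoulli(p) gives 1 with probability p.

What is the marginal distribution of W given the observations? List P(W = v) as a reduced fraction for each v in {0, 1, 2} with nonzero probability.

P(W=0) = 4/11, P(W=1) = 4/11, P(W=2) = 3/11

Enumerate traces; 216 have nonzero weight after conditioning:
  (V=0, X=2, U=1, Z=1, Y=1, W=0) weight 1/2376
  (V=0, X=2, U=1, Z=1, Y=1, W=2) weight 1/3168
  (V=0, X=2, U=1, Z=1, Y=2, W=0) weight 1/2376
  (V=0, X=2, U=1, Z=1, Y=2, W=2) weight 1/3168
  (V=0, X=2, U=1, Z=1, Y=3, W=0) weight 1/2376
  (V=0, X=2, U=1, Z=1, Y=3, W=2) weight 1/3168
  (V=0, X=2, U=1, Z=1, Y=4, W=0) weight 1/2376
  (V=0, X=2, U=1, Z=1, Y=4, W=2) weight 1/3168
  (V=0, X=2, U=2, Z=1, Y=1, W=1) weight 1/2376
  … 207 more
Group by W:
  weight(W=0) = 5/99
  weight(W=1) = 5/99
  weight(W=2) = 5/132
Total weight = 5/99 + 5/99 + 5/132 = 5/36
P(W=0 | obs) = 5/99 / 5/36 = 4/11
P(W=1 | obs) = 5/99 / 5/36 = 4/11
P(W=2 | obs) = 5/132 / 5/36 = 3/11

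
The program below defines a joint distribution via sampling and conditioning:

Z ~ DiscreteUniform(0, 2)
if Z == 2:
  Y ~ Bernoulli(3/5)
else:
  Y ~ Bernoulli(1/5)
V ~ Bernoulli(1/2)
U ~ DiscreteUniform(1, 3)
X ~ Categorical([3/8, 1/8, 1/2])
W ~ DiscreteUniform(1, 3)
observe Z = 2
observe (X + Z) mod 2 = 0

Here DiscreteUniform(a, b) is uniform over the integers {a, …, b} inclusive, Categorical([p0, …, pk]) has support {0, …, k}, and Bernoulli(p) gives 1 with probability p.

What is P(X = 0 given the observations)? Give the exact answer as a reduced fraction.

P(X = 0 | obs) = 3/7

Enumerate traces; 72 have nonzero weight after conditioning:
  (Z=2, Y=0, V=0, U=1, X=0, W=1) weight 1/360
  (Z=2, Y=0, V=0, U=1, X=0, W=2) weight 1/360
  (Z=2, Y=0, V=0, U=1, X=0, W=3) weight 1/360
  (Z=2, Y=0, V=0, U=1, X=2, W=1) weight 1/270
  (Z=2, Y=0, V=0, U=1, X=2, W=2) weight 1/270
  (Z=2, Y=0, V=0, U=1, X=2, W=3) weight 1/270
  (Z=2, Y=0, V=0, U=2, X=0, W=1) weight 1/360
  (Z=2, Y=0, V=0, U=2, X=0, W=2) weight 1/360
  … 64 more
Group by X:
  weight(X=0) = 1/8
  weight(X=2) = 1/6
Total weight = 1/8 + 1/6 = 7/24
P(X=0 | obs) = 1/8 / 7/24 = 3/7
P(X=2 | obs) = 1/6 / 7/24 = 4/7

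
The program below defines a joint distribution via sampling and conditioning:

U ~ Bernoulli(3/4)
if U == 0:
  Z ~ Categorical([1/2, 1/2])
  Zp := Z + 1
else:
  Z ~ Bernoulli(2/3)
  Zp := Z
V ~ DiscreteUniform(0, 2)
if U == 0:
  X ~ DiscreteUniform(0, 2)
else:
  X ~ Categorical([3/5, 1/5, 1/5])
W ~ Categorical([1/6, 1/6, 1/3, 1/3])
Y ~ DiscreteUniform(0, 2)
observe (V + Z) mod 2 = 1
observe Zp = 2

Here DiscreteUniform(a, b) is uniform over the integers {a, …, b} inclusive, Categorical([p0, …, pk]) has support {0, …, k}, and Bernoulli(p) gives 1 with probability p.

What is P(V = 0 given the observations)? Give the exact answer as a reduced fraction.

Enumerate traces; 72 have nonzero weight after conditioning:
  (U=0, Z=1, V=0, X=0, W=0, Y=0) weight 1/1296
  (U=0, Z=1, V=0, X=0, W=0, Y=1) weight 1/1296
  (U=0, Z=1, V=0, X=0, W=0, Y=2) weight 1/1296
  (U=0, Z=1, V=0, X=0, W=1, Y=0) weight 1/1296
  (U=0, Z=1, V=0, X=0, W=1, Y=1) weight 1/1296
  (U=0, Z=1, V=0, X=0, W=1, Y=2) weight 1/1296
  (U=0, Z=1, V=0, X=0, W=2, Y=0) weight 1/648
  (U=0, Z=1, V=0, X=0, W=2, Y=1) weight 1/648
  (U=0, Z=1, V=2, X=0, W=0, Y=0) weight 1/1296
  … 63 more
Group by V:
  weight(V=0) = 1/24
  weight(V=2) = 1/24
Total weight = 1/24 + 1/24 = 1/12
P(V=0 | obs) = 1/24 / 1/12 = 1/2
P(V=2 | obs) = 1/24 / 1/12 = 1/2

P(V = 0 | obs) = 1/2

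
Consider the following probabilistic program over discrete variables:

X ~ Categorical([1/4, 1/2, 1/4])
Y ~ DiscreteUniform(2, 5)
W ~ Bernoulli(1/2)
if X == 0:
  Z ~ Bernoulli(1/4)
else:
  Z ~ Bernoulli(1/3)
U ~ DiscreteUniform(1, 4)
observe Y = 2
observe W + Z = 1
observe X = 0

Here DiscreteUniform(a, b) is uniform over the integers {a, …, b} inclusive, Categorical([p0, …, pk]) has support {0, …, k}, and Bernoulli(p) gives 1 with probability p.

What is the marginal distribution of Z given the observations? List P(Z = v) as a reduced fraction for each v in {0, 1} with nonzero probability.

Enumerate traces; 8 have nonzero weight after conditioning:
  (X=0, Y=2, W=0, Z=1, U=1) weight 1/512
  (X=0, Y=2, W=0, Z=1, U=2) weight 1/512
  (X=0, Y=2, W=0, Z=1, U=3) weight 1/512
  (X=0, Y=2, W=0, Z=1, U=4) weight 1/512
  (X=0, Y=2, W=1, Z=0, U=1) weight 3/512
  (X=0, Y=2, W=1, Z=0, U=2) weight 3/512
  (X=0, Y=2, W=1, Z=0, U=3) weight 3/512
  (X=0, Y=2, W=1, Z=0, U=4) weight 3/512
Group by Z:
  weight(Z=0) = 3/128
  weight(Z=1) = 1/128
Total weight = 3/128 + 1/128 = 1/32
P(Z=0 | obs) = 3/128 / 1/32 = 3/4
P(Z=1 | obs) = 1/128 / 1/32 = 1/4

P(Z=0) = 3/4, P(Z=1) = 1/4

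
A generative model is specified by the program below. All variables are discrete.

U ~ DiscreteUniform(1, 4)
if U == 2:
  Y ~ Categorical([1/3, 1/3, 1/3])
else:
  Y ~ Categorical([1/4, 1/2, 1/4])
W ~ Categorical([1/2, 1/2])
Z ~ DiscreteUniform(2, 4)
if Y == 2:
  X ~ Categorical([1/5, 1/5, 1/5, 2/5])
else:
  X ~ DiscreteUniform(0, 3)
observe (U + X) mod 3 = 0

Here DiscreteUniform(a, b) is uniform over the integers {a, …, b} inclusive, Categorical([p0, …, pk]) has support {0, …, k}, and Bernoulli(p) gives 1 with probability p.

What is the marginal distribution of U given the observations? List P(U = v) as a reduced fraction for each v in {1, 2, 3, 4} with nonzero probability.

Enumerate traces; 90 have nonzero weight after conditioning:
  (U=1, Y=0, W=0, Z=2, X=2) weight 1/384
  (U=1, Y=0, W=0, Z=3, X=2) weight 1/384
  (U=1, Y=0, W=0, Z=4, X=2) weight 1/384
  (U=1, Y=0, W=1, Z=2, X=2) weight 1/384
  (U=1, Y=0, W=1, Z=3, X=2) weight 1/384
  (U=1, Y=0, W=1, Z=4, X=2) weight 1/384
  (U=1, Y=1, W=0, Z=2, X=2) weight 1/192
  (U=1, Y=1, W=0, Z=3, X=2) weight 1/192
  (U=2, Y=0, W=0, Z=2, X=1) weight 1/288
  (U=3, Y=0, W=0, Z=2, X=0) weight 1/384
  … 80 more
Group by U:
  weight(U=1) = 19/320
  weight(U=2) = 7/120
  weight(U=3) = 21/160
  weight(U=4) = 19/320
Total weight = 19/320 + 7/120 + 21/160 + 19/320 = 37/120
P(U=1 | obs) = 19/320 / 37/120 = 57/296
P(U=2 | obs) = 7/120 / 37/120 = 7/37
P(U=3 | obs) = 21/160 / 37/120 = 63/148
P(U=4 | obs) = 19/320 / 37/120 = 57/296

P(U=1) = 57/296, P(U=2) = 7/37, P(U=3) = 63/148, P(U=4) = 57/296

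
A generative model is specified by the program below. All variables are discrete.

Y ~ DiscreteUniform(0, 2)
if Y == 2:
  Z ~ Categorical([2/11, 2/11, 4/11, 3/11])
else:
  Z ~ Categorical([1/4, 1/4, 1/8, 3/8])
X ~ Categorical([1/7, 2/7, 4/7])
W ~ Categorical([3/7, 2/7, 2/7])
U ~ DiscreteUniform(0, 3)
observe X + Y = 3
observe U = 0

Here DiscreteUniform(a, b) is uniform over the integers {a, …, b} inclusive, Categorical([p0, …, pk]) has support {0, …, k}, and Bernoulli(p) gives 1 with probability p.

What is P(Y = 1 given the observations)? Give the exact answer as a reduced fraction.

Enumerate traces; 24 have nonzero weight after conditioning:
  (Y=1, Z=0, X=2, W=0, U=0) weight 1/196
  (Y=1, Z=0, X=2, W=1, U=0) weight 1/294
  (Y=1, Z=0, X=2, W=2, U=0) weight 1/294
  (Y=1, Z=1, X=2, W=0, U=0) weight 1/196
  (Y=1, Z=1, X=2, W=1, U=0) weight 1/294
  (Y=1, Z=1, X=2, W=2, U=0) weight 1/294
  (Y=1, Z=2, X=2, W=0, U=0) weight 1/392
  (Y=1, Z=2, X=2, W=1, U=0) weight 1/588
  (Y=2, Z=0, X=1, W=0, U=0) weight 1/539
  … 15 more
Group by Y:
  weight(Y=1) = 1/21
  weight(Y=2) = 1/42
Total weight = 1/21 + 1/42 = 1/14
P(Y=1 | obs) = 1/21 / 1/14 = 2/3
P(Y=2 | obs) = 1/42 / 1/14 = 1/3

P(Y = 1 | obs) = 2/3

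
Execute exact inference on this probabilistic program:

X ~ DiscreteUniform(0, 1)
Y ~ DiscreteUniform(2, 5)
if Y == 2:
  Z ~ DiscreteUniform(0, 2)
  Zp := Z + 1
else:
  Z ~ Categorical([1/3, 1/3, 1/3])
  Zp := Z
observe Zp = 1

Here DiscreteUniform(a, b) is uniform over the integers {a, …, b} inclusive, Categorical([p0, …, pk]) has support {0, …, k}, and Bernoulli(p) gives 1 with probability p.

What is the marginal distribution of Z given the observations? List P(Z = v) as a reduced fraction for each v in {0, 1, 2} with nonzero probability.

P(Z=0) = 1/4, P(Z=1) = 3/4

Enumerate traces; 8 have nonzero weight after conditioning:
  (X=0, Y=2, Z=0) weight 1/24
  (X=0, Y=3, Z=1) weight 1/24
  (X=0, Y=4, Z=1) weight 1/24
  (X=0, Y=5, Z=1) weight 1/24
  (X=1, Y=2, Z=0) weight 1/24
  (X=1, Y=3, Z=1) weight 1/24
  (X=1, Y=4, Z=1) weight 1/24
  (X=1, Y=5, Z=1) weight 1/24
Group by Z:
  weight(Z=0) = 1/12
  weight(Z=1) = 1/4
Total weight = 1/12 + 1/4 = 1/3
P(Z=0 | obs) = 1/12 / 1/3 = 1/4
P(Z=1 | obs) = 1/4 / 1/3 = 3/4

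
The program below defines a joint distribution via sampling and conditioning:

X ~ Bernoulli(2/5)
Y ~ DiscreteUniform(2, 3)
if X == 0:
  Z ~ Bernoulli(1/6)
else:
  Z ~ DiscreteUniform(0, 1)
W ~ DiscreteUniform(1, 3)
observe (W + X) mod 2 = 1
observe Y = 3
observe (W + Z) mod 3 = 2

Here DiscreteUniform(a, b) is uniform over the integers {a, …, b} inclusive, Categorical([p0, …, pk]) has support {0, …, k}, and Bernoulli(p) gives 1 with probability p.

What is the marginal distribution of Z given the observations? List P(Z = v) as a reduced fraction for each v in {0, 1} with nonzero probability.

P(Z=0) = 2/3, P(Z=1) = 1/3

Enumerate traces; 2 have nonzero weight after conditioning:
  (X=0, Y=3, Z=1, W=1) weight 1/60
  (X=1, Y=3, Z=0, W=2) weight 1/30
Group by Z:
  weight(Z=0) = 1/30
  weight(Z=1) = 1/60
Total weight = 1/30 + 1/60 = 1/20
P(Z=0 | obs) = 1/30 / 1/20 = 2/3
P(Z=1 | obs) = 1/60 / 1/20 = 1/3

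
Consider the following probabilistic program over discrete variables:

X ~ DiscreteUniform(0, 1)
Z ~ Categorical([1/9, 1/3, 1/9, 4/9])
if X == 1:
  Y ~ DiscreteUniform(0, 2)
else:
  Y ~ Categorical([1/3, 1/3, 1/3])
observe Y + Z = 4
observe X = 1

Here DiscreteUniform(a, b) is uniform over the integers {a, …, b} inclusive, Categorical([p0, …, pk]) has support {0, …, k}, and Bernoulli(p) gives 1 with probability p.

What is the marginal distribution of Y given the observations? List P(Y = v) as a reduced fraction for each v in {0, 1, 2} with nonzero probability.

P(Y=1) = 4/5, P(Y=2) = 1/5

Enumerate traces; 2 have nonzero weight after conditioning:
  (X=1, Z=2, Y=2) weight 1/54
  (X=1, Z=3, Y=1) weight 2/27
Group by Y:
  weight(Y=1) = 2/27
  weight(Y=2) = 1/54
Total weight = 2/27 + 1/54 = 5/54
P(Y=1 | obs) = 2/27 / 5/54 = 4/5
P(Y=2 | obs) = 1/54 / 5/54 = 1/5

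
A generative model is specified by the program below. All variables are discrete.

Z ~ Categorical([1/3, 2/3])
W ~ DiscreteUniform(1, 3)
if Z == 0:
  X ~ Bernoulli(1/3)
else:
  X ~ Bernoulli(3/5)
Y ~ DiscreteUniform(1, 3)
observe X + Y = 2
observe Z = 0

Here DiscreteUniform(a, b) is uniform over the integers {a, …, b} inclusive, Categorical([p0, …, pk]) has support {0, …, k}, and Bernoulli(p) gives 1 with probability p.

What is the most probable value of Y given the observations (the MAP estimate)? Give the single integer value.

Enumerate traces; 6 have nonzero weight after conditioning:
  (Z=0, W=1, X=0, Y=2) weight 2/81
  (Z=0, W=1, X=1, Y=1) weight 1/81
  (Z=0, W=2, X=0, Y=2) weight 2/81
  (Z=0, W=2, X=1, Y=1) weight 1/81
  (Z=0, W=3, X=0, Y=2) weight 2/81
  (Z=0, W=3, X=1, Y=1) weight 1/81
Group by Y:
  weight(Y=1) = 1/27
  weight(Y=2) = 2/27
Total weight = 1/27 + 2/27 = 1/9
P(Y=1 | obs) = 1/27 / 1/9 = 1/3
P(Y=2 | obs) = 2/27 / 1/9 = 2/3
argmax = 2

argmax_v P(Y = v | obs) = 2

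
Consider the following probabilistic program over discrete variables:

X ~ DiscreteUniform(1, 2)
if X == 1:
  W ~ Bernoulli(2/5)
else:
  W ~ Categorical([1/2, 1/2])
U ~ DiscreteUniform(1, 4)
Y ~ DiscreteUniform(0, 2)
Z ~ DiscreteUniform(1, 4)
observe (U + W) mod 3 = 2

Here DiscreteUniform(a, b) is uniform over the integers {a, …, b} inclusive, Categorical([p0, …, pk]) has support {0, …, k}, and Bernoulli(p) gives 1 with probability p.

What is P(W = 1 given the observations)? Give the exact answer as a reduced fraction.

Enumerate traces; 72 have nonzero weight after conditioning:
  (X=1, W=0, U=2, Y=0, Z=1) weight 1/160
  (X=1, W=0, U=2, Y=0, Z=2) weight 1/160
  (X=1, W=0, U=2, Y=0, Z=3) weight 1/160
  (X=1, W=0, U=2, Y=0, Z=4) weight 1/160
  (X=1, W=0, U=2, Y=1, Z=1) weight 1/160
  (X=1, W=0, U=2, Y=1, Z=2) weight 1/160
  (X=1, W=0, U=2, Y=1, Z=3) weight 1/160
  (X=1, W=0, U=2, Y=1, Z=4) weight 1/160
  (X=1, W=1, U=1, Y=0, Z=1) weight 1/240
  … 63 more
Group by W:
  weight(W=0) = 11/80
  weight(W=1) = 9/40
Total weight = 11/80 + 9/40 = 29/80
P(W=0 | obs) = 11/80 / 29/80 = 11/29
P(W=1 | obs) = 9/40 / 29/80 = 18/29

P(W = 1 | obs) = 18/29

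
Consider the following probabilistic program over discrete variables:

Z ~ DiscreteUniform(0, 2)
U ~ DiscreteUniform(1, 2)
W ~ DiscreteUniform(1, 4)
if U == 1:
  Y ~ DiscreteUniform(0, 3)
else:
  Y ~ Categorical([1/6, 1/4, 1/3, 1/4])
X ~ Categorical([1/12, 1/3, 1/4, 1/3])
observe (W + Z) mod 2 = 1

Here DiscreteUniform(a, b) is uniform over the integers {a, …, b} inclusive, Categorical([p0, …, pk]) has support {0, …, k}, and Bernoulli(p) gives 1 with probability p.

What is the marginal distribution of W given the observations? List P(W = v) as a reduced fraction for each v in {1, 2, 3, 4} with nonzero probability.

P(W=1) = 1/3, P(W=2) = 1/6, P(W=3) = 1/3, P(W=4) = 1/6

Enumerate traces; 192 have nonzero weight after conditioning:
  (Z=0, U=1, W=1, Y=0, X=0) weight 1/1152
  (Z=0, U=1, W=1, Y=0, X=1) weight 1/288
  (Z=0, U=1, W=1, Y=0, X=2) weight 1/384
  (Z=0, U=1, W=1, Y=0, X=3) weight 1/288
  (Z=0, U=1, W=1, Y=1, X=0) weight 1/1152
  (Z=0, U=1, W=1, Y=1, X=1) weight 1/288
  (Z=0, U=1, W=1, Y=1, X=2) weight 1/384
  (Z=0, U=1, W=1, Y=1, X=3) weight 1/288
  (Z=0, U=1, W=3, Y=0, X=0) weight 1/1152
  (Z=1, U=1, W=2, Y=0, X=0) weight 1/1152
  … 182 more
Group by W:
  weight(W=1) = 1/6
  weight(W=2) = 1/12
  weight(W=3) = 1/6
  weight(W=4) = 1/12
Total weight = 1/6 + 1/12 + 1/6 + 1/12 = 1/2
P(W=1 | obs) = 1/6 / 1/2 = 1/3
P(W=2 | obs) = 1/12 / 1/2 = 1/6
P(W=3 | obs) = 1/6 / 1/2 = 1/3
P(W=4 | obs) = 1/12 / 1/2 = 1/6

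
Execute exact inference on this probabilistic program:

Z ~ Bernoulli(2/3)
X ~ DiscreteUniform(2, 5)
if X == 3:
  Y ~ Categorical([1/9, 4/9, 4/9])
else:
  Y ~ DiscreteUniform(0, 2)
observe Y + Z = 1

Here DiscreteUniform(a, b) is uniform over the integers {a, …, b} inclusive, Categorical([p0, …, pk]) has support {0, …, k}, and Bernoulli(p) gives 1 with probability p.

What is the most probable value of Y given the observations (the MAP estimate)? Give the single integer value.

Enumerate traces; 8 have nonzero weight after conditioning:
  (Z=0, X=2, Y=1) weight 1/36
  (Z=0, X=3, Y=1) weight 1/27
  (Z=0, X=4, Y=1) weight 1/36
  (Z=0, X=5, Y=1) weight 1/36
  (Z=1, X=2, Y=0) weight 1/18
  (Z=1, X=3, Y=0) weight 1/54
  (Z=1, X=4, Y=0) weight 1/18
  (Z=1, X=5, Y=0) weight 1/18
Group by Y:
  weight(Y=0) = 5/27
  weight(Y=1) = 13/108
Total weight = 5/27 + 13/108 = 11/36
P(Y=0 | obs) = 5/27 / 11/36 = 20/33
P(Y=1 | obs) = 13/108 / 11/36 = 13/33
argmax = 0

argmax_v P(Y = v | obs) = 0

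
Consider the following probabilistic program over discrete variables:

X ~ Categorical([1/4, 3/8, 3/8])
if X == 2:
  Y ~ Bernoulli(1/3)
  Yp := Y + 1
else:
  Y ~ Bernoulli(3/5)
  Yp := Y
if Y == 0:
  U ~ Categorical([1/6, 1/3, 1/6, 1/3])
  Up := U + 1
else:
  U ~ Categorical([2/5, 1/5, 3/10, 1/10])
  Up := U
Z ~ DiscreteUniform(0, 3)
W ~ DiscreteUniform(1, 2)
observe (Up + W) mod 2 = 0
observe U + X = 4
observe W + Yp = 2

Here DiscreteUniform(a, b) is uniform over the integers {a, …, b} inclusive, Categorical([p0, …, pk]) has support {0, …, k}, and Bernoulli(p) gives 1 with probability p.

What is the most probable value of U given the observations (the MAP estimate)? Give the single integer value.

argmax_v P(U = v | obs) = 3

Enumerate traces; 12 have nonzero weight after conditioning:
  (X=1, Y=0, U=3, Z=0, W=2) weight 1/160
  (X=1, Y=0, U=3, Z=1, W=2) weight 1/160
  (X=1, Y=0, U=3, Z=2, W=2) weight 1/160
  (X=1, Y=0, U=3, Z=3, W=2) weight 1/160
  (X=1, Y=1, U=3, Z=0, W=1) weight 9/3200
  (X=1, Y=1, U=3, Z=1, W=1) weight 9/3200
  (X=1, Y=1, U=3, Z=2, W=1) weight 9/3200
  (X=1, Y=1, U=3, Z=3, W=1) weight 9/3200
  (X=2, Y=0, U=2, Z=0, W=1) weight 1/192
  … 3 more
Group by U:
  weight(U=2) = 1/48
  weight(U=3) = 29/800
Total weight = 1/48 + 29/800 = 137/2400
P(U=2 | obs) = 1/48 / 137/2400 = 50/137
P(U=3 | obs) = 29/800 / 137/2400 = 87/137
argmax = 3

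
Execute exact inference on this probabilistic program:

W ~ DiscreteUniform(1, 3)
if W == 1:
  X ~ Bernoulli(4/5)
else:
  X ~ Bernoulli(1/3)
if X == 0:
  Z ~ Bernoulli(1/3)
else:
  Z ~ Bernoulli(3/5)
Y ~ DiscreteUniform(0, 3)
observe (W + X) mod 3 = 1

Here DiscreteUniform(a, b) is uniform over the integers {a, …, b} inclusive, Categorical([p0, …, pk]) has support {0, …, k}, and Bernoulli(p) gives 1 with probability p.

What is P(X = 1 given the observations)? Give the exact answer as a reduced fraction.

P(X = 1 | obs) = 5/8

Enumerate traces; 16 have nonzero weight after conditioning:
  (W=1, X=0, Z=0, Y=0) weight 1/90
  (W=1, X=0, Z=0, Y=1) weight 1/90
  (W=1, X=0, Z=0, Y=2) weight 1/90
  (W=1, X=0, Z=0, Y=3) weight 1/90
  (W=1, X=0, Z=1, Y=0) weight 1/180
  (W=1, X=0, Z=1, Y=1) weight 1/180
  (W=1, X=0, Z=1, Y=2) weight 1/180
  (W=1, X=0, Z=1, Y=3) weight 1/180
  (W=3, X=1, Z=0, Y=0) weight 1/90
  … 7 more
Group by X:
  weight(X=0) = 1/15
  weight(X=1) = 1/9
Total weight = 1/15 + 1/9 = 8/45
P(X=0 | obs) = 1/15 / 8/45 = 3/8
P(X=1 | obs) = 1/9 / 8/45 = 5/8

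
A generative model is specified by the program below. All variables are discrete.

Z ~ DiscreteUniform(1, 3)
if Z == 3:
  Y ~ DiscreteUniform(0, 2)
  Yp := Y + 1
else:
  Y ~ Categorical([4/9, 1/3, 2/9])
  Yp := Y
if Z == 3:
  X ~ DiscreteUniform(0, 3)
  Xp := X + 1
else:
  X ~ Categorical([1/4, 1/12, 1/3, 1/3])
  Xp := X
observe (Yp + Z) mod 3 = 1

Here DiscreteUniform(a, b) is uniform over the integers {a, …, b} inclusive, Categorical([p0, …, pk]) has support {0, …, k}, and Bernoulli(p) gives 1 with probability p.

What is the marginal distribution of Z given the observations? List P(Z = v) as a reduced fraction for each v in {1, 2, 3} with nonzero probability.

P(Z=1) = 4/9, P(Z=2) = 2/9, P(Z=3) = 1/3

Enumerate traces; 12 have nonzero weight after conditioning:
  (Z=1, Y=0, X=0) weight 1/27
  (Z=1, Y=0, X=1) weight 1/81
  (Z=1, Y=0, X=2) weight 4/81
  (Z=1, Y=0, X=3) weight 4/81
  (Z=2, Y=2, X=0) weight 1/54
  (Z=2, Y=2, X=1) weight 1/162
  (Z=2, Y=2, X=2) weight 2/81
  (Z=2, Y=2, X=3) weight 2/81
  (Z=3, Y=0, X=0) weight 1/36
  … 3 more
Group by Z:
  weight(Z=1) = 4/27
  weight(Z=2) = 2/27
  weight(Z=3) = 1/9
Total weight = 4/27 + 2/27 + 1/9 = 1/3
P(Z=1 | obs) = 4/27 / 1/3 = 4/9
P(Z=2 | obs) = 2/27 / 1/3 = 2/9
P(Z=3 | obs) = 1/9 / 1/3 = 1/3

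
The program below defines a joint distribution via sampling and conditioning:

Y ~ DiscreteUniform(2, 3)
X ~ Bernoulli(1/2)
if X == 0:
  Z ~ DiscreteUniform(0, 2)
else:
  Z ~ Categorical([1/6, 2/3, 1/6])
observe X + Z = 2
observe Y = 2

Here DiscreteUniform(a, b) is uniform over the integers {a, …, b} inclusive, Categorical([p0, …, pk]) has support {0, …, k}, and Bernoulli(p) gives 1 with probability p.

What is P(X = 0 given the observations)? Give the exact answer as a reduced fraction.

Enumerate traces; 2 have nonzero weight after conditioning:
  (Y=2, X=0, Z=2) weight 1/12
  (Y=2, X=1, Z=1) weight 1/6
Group by X:
  weight(X=0) = 1/12
  weight(X=1) = 1/6
Total weight = 1/12 + 1/6 = 1/4
P(X=0 | obs) = 1/12 / 1/4 = 1/3
P(X=1 | obs) = 1/6 / 1/4 = 2/3

P(X = 0 | obs) = 1/3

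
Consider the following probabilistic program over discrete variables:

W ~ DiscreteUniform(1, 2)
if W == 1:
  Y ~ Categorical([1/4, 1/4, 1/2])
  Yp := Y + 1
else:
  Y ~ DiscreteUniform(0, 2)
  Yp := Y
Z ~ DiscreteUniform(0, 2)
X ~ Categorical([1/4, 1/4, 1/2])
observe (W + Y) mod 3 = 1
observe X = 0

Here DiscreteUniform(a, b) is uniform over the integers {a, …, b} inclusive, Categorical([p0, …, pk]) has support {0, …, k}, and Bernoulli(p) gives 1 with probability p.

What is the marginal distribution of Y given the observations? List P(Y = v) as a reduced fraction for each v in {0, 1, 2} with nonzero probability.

Enumerate traces; 6 have nonzero weight after conditioning:
  (W=1, Y=0, Z=0, X=0) weight 1/96
  (W=1, Y=0, Z=1, X=0) weight 1/96
  (W=1, Y=0, Z=2, X=0) weight 1/96
  (W=2, Y=2, Z=0, X=0) weight 1/72
  (W=2, Y=2, Z=1, X=0) weight 1/72
  (W=2, Y=2, Z=2, X=0) weight 1/72
Group by Y:
  weight(Y=0) = 1/32
  weight(Y=2) = 1/24
Total weight = 1/32 + 1/24 = 7/96
P(Y=0 | obs) = 1/32 / 7/96 = 3/7
P(Y=2 | obs) = 1/24 / 7/96 = 4/7

P(Y=0) = 3/7, P(Y=2) = 4/7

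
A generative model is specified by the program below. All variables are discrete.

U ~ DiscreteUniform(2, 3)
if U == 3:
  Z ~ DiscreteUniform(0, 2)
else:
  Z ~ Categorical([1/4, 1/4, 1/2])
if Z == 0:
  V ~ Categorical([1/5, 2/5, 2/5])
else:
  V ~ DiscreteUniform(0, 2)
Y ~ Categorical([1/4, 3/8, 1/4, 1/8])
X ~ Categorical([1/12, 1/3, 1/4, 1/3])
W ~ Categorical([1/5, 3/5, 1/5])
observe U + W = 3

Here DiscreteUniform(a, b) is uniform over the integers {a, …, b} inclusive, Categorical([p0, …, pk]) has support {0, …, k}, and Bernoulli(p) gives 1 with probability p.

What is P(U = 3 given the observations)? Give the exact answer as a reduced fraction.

P(U = 3 | obs) = 1/4

Enumerate traces; 288 have nonzero weight after conditioning:
  (U=2, Z=0, V=0, Y=0, X=0, W=1) weight 1/3200
  (U=2, Z=0, V=0, Y=0, X=1, W=1) weight 1/800
  (U=2, Z=0, V=0, Y=0, X=2, W=1) weight 3/3200
  (U=2, Z=0, V=0, Y=0, X=3, W=1) weight 1/800
  (U=2, Z=0, V=0, Y=1, X=0, W=1) weight 3/6400
  (U=2, Z=0, V=0, Y=1, X=1, W=1) weight 3/1600
  (U=2, Z=0, V=0, Y=1, X=2, W=1) weight 9/6400
  (U=2, Z=0, V=0, Y=1, X=3, W=1) weight 3/1600
  (U=3, Z=0, V=0, Y=0, X=0, W=0) weight 1/7200
  … 279 more
Group by U:
  weight(U=2) = 3/10
  weight(U=3) = 1/10
Total weight = 3/10 + 1/10 = 2/5
P(U=2 | obs) = 3/10 / 2/5 = 3/4
P(U=3 | obs) = 1/10 / 2/5 = 1/4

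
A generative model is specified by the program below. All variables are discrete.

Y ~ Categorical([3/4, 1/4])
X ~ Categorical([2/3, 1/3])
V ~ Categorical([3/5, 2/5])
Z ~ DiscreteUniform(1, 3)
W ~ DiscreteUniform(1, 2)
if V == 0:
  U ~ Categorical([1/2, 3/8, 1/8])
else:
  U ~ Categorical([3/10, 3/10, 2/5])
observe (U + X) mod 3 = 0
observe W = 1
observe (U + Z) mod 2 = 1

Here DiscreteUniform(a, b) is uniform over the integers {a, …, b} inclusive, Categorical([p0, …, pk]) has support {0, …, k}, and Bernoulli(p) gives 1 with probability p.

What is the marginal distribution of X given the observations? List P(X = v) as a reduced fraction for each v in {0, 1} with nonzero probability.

Enumerate traces; 16 have nonzero weight after conditioning:
  (Y=0, X=0, V=0, Z=1, W=1, U=0) weight 1/40
  (Y=0, X=0, V=0, Z=3, W=1, U=0) weight 1/40
  (Y=0, X=0, V=1, Z=1, W=1, U=0) weight 1/100
  (Y=0, X=0, V=1, Z=3, W=1, U=0) weight 1/100
  (Y=0, X=1, V=0, Z=1, W=1, U=2) weight 1/320
  (Y=0, X=1, V=0, Z=3, W=1, U=2) weight 1/320
  (Y=0, X=1, V=1, Z=1, W=1, U=2) weight 1/150
  (Y=0, X=1, V=1, Z=3, W=1, U=2) weight 1/150
  … 8 more
Group by X:
  weight(X=0) = 7/75
  weight(X=1) = 47/1800
Total weight = 7/75 + 47/1800 = 43/360
P(X=0 | obs) = 7/75 / 43/360 = 168/215
P(X=1 | obs) = 47/1800 / 43/360 = 47/215

P(X=0) = 168/215, P(X=1) = 47/215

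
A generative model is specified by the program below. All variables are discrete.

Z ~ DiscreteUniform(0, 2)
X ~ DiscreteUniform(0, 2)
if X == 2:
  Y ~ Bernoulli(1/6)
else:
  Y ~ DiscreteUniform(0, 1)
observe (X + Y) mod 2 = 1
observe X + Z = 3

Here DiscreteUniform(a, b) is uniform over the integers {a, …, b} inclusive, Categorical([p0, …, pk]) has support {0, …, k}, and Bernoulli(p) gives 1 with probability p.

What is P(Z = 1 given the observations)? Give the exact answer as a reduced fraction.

Enumerate traces; 2 have nonzero weight after conditioning:
  (Z=1, X=2, Y=1) weight 1/54
  (Z=2, X=1, Y=0) weight 1/18
Group by Z:
  weight(Z=1) = 1/54
  weight(Z=2) = 1/18
Total weight = 1/54 + 1/18 = 2/27
P(Z=1 | obs) = 1/54 / 2/27 = 1/4
P(Z=2 | obs) = 1/18 / 2/27 = 3/4

P(Z = 1 | obs) = 1/4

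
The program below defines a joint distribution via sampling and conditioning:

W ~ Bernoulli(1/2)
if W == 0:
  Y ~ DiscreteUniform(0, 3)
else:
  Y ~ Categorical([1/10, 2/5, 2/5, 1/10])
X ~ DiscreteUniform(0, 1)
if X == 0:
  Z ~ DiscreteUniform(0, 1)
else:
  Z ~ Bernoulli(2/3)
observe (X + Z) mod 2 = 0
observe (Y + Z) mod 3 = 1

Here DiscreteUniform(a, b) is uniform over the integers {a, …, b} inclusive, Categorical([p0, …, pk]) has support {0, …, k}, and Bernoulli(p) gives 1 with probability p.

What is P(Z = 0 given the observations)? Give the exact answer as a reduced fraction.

P(Z = 0 | obs) = 39/95

Enumerate traces; 6 have nonzero weight after conditioning:
  (W=0, Y=0, X=1, Z=1) weight 1/24
  (W=0, Y=1, X=0, Z=0) weight 1/32
  (W=0, Y=3, X=1, Z=1) weight 1/24
  (W=1, Y=0, X=1, Z=1) weight 1/60
  (W=1, Y=1, X=0, Z=0) weight 1/20
  (W=1, Y=3, X=1, Z=1) weight 1/60
Group by Z:
  weight(Z=0) = 13/160
  weight(Z=1) = 7/60
Total weight = 13/160 + 7/60 = 19/96
P(Z=0 | obs) = 13/160 / 19/96 = 39/95
P(Z=1 | obs) = 7/60 / 19/96 = 56/95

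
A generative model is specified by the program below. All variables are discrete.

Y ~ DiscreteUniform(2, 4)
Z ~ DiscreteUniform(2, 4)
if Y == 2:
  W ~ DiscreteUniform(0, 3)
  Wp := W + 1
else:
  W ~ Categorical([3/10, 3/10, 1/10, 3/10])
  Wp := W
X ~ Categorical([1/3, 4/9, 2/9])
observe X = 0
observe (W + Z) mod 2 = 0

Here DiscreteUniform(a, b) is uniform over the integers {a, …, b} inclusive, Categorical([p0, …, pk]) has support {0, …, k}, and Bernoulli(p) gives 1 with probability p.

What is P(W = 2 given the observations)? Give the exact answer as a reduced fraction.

Enumerate traces; 18 have nonzero weight after conditioning:
  (Y=2, Z=2, W=0, X=0) weight 1/108
  (Y=2, Z=2, W=2, X=0) weight 1/108
  (Y=2, Z=3, W=1, X=0) weight 1/108
  (Y=2, Z=3, W=3, X=0) weight 1/108
  (Y=2, Z=4, W=0, X=0) weight 1/108
  (Y=2, Z=4, W=2, X=0) weight 1/108
  (Y=3, Z=2, W=0, X=0) weight 1/90
  (Y=3, Z=2, W=2, X=0) weight 1/270
  … 10 more
Group by W:
  weight(W=0) = 17/270
  weight(W=1) = 17/540
  weight(W=2) = 1/30
  weight(W=3) = 17/540
Total weight = 17/270 + 17/540 + 1/30 + 17/540 = 43/270
P(W=0 | obs) = 17/270 / 43/270 = 17/43
P(W=1 | obs) = 17/540 / 43/270 = 17/86
P(W=2 | obs) = 1/30 / 43/270 = 9/43
P(W=3 | obs) = 17/540 / 43/270 = 17/86

P(W = 2 | obs) = 9/43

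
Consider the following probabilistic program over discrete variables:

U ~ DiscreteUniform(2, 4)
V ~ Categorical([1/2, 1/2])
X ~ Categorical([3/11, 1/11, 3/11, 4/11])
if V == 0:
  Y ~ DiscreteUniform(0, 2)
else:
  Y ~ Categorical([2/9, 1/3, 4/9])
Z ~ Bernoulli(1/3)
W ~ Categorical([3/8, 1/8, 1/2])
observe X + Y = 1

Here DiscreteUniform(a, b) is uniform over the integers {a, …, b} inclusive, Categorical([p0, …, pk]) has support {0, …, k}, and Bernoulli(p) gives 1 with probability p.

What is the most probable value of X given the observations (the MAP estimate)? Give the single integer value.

Enumerate traces; 72 have nonzero weight after conditioning:
  (U=2, V=0, X=0, Y=1, Z=0, W=0) weight 1/264
  (U=2, V=0, X=0, Y=1, Z=0, W=1) weight 1/792
  (U=2, V=0, X=0, Y=1, Z=0, W=2) weight 1/198
  (U=2, V=0, X=0, Y=1, Z=1, W=0) weight 1/528
  (U=2, V=0, X=0, Y=1, Z=1, W=1) weight 1/1584
  (U=2, V=0, X=0, Y=1, Z=1, W=2) weight 1/396
  (U=2, V=0, X=1, Y=0, Z=0, W=0) weight 1/792
  (U=2, V=0, X=1, Y=0, Z=0, W=1) weight 1/2376
  … 64 more
Group by X:
  weight(X=0) = 1/11
  weight(X=1) = 5/198
Total weight = 1/11 + 5/198 = 23/198
P(X=0 | obs) = 1/11 / 23/198 = 18/23
P(X=1 | obs) = 5/198 / 23/198 = 5/23
argmax = 0

argmax_v P(X = v | obs) = 0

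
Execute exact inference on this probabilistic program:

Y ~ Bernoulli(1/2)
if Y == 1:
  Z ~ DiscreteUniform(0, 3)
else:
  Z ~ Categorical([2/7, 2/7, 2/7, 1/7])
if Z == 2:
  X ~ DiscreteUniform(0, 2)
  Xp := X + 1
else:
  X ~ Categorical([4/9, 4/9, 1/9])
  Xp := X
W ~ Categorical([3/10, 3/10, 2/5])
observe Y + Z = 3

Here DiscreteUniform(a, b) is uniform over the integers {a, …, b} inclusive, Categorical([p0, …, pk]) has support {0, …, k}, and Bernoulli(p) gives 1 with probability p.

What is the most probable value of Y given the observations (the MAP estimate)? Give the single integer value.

argmax_v P(Y = v | obs) = 1

Enumerate traces; 18 have nonzero weight after conditioning:
  (Y=0, Z=3, X=0, W=0) weight 1/105
  (Y=0, Z=3, X=0, W=1) weight 1/105
  (Y=0, Z=3, X=0, W=2) weight 4/315
  (Y=0, Z=3, X=1, W=0) weight 1/105
  (Y=0, Z=3, X=1, W=1) weight 1/105
  (Y=0, Z=3, X=1, W=2) weight 4/315
  (Y=0, Z=3, X=2, W=0) weight 1/420
  (Y=0, Z=3, X=2, W=1) weight 1/420
  (Y=1, Z=2, X=0, W=0) weight 1/80
  … 9 more
Group by Y:
  weight(Y=0) = 1/14
  weight(Y=1) = 1/8
Total weight = 1/14 + 1/8 = 11/56
P(Y=0 | obs) = 1/14 / 11/56 = 4/11
P(Y=1 | obs) = 1/8 / 11/56 = 7/11
argmax = 1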